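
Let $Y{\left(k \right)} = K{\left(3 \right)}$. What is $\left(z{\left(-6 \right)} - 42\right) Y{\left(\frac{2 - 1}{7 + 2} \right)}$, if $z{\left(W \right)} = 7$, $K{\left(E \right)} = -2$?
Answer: $70$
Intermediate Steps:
$Y{\left(k \right)} = -2$
$\left(z{\left(-6 \right)} - 42\right) Y{\left(\frac{2 - 1}{7 + 2} \right)} = \left(7 - 42\right) \left(-2\right) = \left(-35\right) \left(-2\right) = 70$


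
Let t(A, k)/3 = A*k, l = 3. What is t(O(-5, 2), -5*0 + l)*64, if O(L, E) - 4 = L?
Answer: -576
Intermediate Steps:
O(L, E) = 4 + L
t(A, k) = 3*A*k (t(A, k) = 3*(A*k) = 3*A*k)
t(O(-5, 2), -5*0 + l)*64 = (3*(4 - 5)*(-5*0 + 3))*64 = (3*(-1)*(0 + 3))*64 = (3*(-1)*3)*64 = -9*64 = -576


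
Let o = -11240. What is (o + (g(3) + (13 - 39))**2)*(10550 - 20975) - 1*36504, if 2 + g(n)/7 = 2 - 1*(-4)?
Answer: 117098796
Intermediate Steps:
g(n) = 28 (g(n) = -14 + 7*(2 - 1*(-4)) = -14 + 7*(2 + 4) = -14 + 7*6 = -14 + 42 = 28)
(o + (g(3) + (13 - 39))**2)*(10550 - 20975) - 1*36504 = (-11240 + (28 + (13 - 39))**2)*(10550 - 20975) - 1*36504 = (-11240 + (28 - 26)**2)*(-10425) - 36504 = (-11240 + 2**2)*(-10425) - 36504 = (-11240 + 4)*(-10425) - 36504 = -11236*(-10425) - 36504 = 117135300 - 36504 = 117098796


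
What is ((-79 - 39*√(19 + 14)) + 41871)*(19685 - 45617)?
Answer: -1083750144 + 1011348*√33 ≈ -1.0779e+9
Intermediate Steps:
((-79 - 39*√(19 + 14)) + 41871)*(19685 - 45617) = ((-79 - 39*√33) + 41871)*(-25932) = (41792 - 39*√33)*(-25932) = -1083750144 + 1011348*√33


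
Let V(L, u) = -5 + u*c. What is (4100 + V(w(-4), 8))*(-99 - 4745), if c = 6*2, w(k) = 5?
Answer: -20301204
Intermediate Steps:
c = 12
V(L, u) = -5 + 12*u (V(L, u) = -5 + u*12 = -5 + 12*u)
(4100 + V(w(-4), 8))*(-99 - 4745) = (4100 + (-5 + 12*8))*(-99 - 4745) = (4100 + (-5 + 96))*(-4844) = (4100 + 91)*(-4844) = 4191*(-4844) = -20301204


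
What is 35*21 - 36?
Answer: 699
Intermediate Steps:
35*21 - 36 = 735 - 36 = 699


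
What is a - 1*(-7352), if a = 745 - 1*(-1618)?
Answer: 9715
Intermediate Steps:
a = 2363 (a = 745 + 1618 = 2363)
a - 1*(-7352) = 2363 - 1*(-7352) = 2363 + 7352 = 9715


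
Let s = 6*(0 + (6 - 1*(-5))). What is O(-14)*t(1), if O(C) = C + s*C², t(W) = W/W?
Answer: 12922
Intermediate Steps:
t(W) = 1
s = 66 (s = 6*(0 + (6 + 5)) = 6*(0 + 11) = 6*11 = 66)
O(C) = C + 66*C²
O(-14)*t(1) = -14*(1 + 66*(-14))*1 = -14*(1 - 924)*1 = -14*(-923)*1 = 12922*1 = 12922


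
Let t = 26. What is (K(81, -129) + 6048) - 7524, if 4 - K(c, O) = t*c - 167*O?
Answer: -25121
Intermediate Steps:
K(c, O) = 4 - 26*c + 167*O (K(c, O) = 4 - (26*c - 167*O) = 4 - (-167*O + 26*c) = 4 + (-26*c + 167*O) = 4 - 26*c + 167*O)
(K(81, -129) + 6048) - 7524 = ((4 - 26*81 + 167*(-129)) + 6048) - 7524 = ((4 - 2106 - 21543) + 6048) - 7524 = (-23645 + 6048) - 7524 = -17597 - 7524 = -25121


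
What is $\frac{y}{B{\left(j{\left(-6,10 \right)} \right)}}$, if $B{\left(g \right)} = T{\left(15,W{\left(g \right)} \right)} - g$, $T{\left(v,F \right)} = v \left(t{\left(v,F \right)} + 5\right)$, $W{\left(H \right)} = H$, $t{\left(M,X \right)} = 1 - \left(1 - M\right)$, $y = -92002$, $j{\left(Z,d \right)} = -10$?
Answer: $- \frac{46001}{155} \approx -296.78$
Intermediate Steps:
$t{\left(M,X \right)} = M$ ($t{\left(M,X \right)} = 1 + \left(-1 + M\right) = M$)
$T{\left(v,F \right)} = v \left(5 + v\right)$ ($T{\left(v,F \right)} = v \left(v + 5\right) = v \left(5 + v\right)$)
$B{\left(g \right)} = 300 - g$ ($B{\left(g \right)} = 15 \left(5 + 15\right) - g = 15 \cdot 20 - g = 300 - g$)
$\frac{y}{B{\left(j{\left(-6,10 \right)} \right)}} = - \frac{92002}{300 - -10} = - \frac{92002}{300 + 10} = - \frac{92002}{310} = \left(-92002\right) \frac{1}{310} = - \frac{46001}{155}$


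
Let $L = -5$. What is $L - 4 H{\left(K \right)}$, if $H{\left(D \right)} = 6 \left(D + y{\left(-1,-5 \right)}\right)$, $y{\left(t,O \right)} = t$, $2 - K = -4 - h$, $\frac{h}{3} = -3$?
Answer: $91$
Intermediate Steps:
$h = -9$ ($h = 3 \left(-3\right) = -9$)
$K = -3$ ($K = 2 - \left(-4 - -9\right) = 2 - \left(-4 + 9\right) = 2 - 5 = -3$)
$H{\left(D \right)} = -6 + 6 D$ ($H{\left(D \right)} = 6 \left(D - 1\right) = 6 \left(-1 + D\right) = -6 + 6 D$)
$L - 4 H{\left(K \right)} = -5 - 4 \left(-6 + 6 \left(-3\right)\right) = -5 - 4 \left(-6 - 18\right) = -5 - -96 = -5 + 96 = 91$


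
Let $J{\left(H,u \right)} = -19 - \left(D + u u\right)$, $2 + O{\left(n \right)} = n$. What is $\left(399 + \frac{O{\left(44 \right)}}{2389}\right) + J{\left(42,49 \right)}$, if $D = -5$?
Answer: $- \frac{4816182}{2389} \approx -2016.0$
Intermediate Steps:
$O{\left(n \right)} = -2 + n$
$J{\left(H,u \right)} = -14 - u^{2}$ ($J{\left(H,u \right)} = -19 - \left(-5 + u u\right) = -19 - \left(-5 + u^{2}\right) = -14 - u^{2}$)
$\left(399 + \frac{O{\left(44 \right)}}{2389}\right) + J{\left(42,49 \right)} = \left(399 + \frac{-2 + 44}{2389}\right) - 2415 = \left(399 + 42 \cdot \frac{1}{2389}\right) - 2415 = \left(399 + \frac{42}{2389}\right) - 2415 = \frac{953253}{2389} - 2415 = - \frac{4816182}{2389}$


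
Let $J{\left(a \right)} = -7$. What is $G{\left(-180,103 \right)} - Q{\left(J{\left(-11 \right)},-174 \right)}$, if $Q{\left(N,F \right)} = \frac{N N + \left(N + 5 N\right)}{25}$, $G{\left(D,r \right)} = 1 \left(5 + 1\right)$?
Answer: $\frac{143}{25} \approx 5.72$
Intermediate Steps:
$G{\left(D,r \right)} = 6$ ($G{\left(D,r \right)} = 1 \cdot 6 = 6$)
$Q{\left(N,F \right)} = \frac{N^{2}}{25} + \frac{6 N}{25}$ ($Q{\left(N,F \right)} = \left(N^{2} + 6 N\right) \frac{1}{25} = \frac{N^{2}}{25} + \frac{6 N}{25}$)
$G{\left(-180,103 \right)} - Q{\left(J{\left(-11 \right)},-174 \right)} = 6 - \frac{1}{25} \left(-7\right) \left(6 - 7\right) = 6 - \frac{1}{25} \left(-7\right) \left(-1\right) = 6 - \frac{7}{25} = \frac{143}{25}$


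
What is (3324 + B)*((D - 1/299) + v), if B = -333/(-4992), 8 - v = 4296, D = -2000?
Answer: -452146495257/21632 ≈ -2.0902e+7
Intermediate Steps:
v = -4288 (v = 8 - 1*4296 = 8 - 4296 = -4288)
B = 111/1664 (B = -333*(-1/4992) = 111/1664 ≈ 0.066707)
(3324 + B)*((D - 1/299) + v) = (3324 + 111/1664)*((-2000 - 1/299) - 4288) = 5531247*((-2000 - 1*1/299) - 4288)/1664 = 5531247*((-2000 - 1/299) - 4288)/1664 = 5531247*(-598001/299 - 4288)/1664 = (5531247/1664)*(-1880113/299) = -452146495257/21632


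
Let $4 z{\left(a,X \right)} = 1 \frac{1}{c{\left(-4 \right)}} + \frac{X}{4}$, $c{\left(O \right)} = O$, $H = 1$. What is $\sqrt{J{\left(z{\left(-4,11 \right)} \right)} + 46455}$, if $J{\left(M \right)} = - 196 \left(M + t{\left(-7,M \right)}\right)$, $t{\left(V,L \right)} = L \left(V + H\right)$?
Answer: $\frac{\sqrt{188270}}{2} \approx 216.95$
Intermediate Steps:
$t{\left(V,L \right)} = L \left(1 + V\right)$ ($t{\left(V,L \right)} = L \left(V + 1\right) = L \left(1 + V\right)$)
$z{\left(a,X \right)} = - \frac{1}{16} + \frac{X}{16}$ ($z{\left(a,X \right)} = \frac{1 \frac{1}{-4} + \frac{X}{4}}{4} = \frac{1 \left(- \frac{1}{4}\right) + X \frac{1}{4}}{4} = \frac{- \frac{1}{4} + \frac{X}{4}}{4} = - \frac{1}{16} + \frac{X}{16}$)
$J{\left(M \right)} = 980 M$ ($J{\left(M \right)} = - 196 \left(M + M \left(1 - 7\right)\right) = - 196 \left(M + M \left(-6\right)\right) = - 196 \left(M - 6 M\right) = - 196 \left(- 5 M\right) = 980 M$)
$\sqrt{J{\left(z{\left(-4,11 \right)} \right)} + 46455} = \sqrt{980 \left(- \frac{1}{16} + \frac{1}{16} \cdot 11\right) + 46455} = \sqrt{980 \left(- \frac{1}{16} + \frac{11}{16}\right) + 46455} = \sqrt{980 \cdot \frac{5}{8} + 46455} = \sqrt{\frac{1225}{2} + 46455} = \sqrt{\frac{94135}{2}} = \frac{\sqrt{188270}}{2}$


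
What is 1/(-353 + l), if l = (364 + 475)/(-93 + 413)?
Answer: -320/112121 ≈ -0.0028541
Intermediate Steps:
l = 839/320 ≈ 2.6219
1/(-353 + l) = 1/(-353 + 839/320) = 1/(-112121/320) = -320/112121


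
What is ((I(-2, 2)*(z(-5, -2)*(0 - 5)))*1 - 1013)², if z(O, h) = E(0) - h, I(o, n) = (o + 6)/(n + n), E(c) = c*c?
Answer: 1046529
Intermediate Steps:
E(c) = c²
I(o, n) = (6 + o)/(2*n) (I(o, n) = (6 + o)/((2*n)) = (6 + o)*(1/(2*n)) = (6 + o)/(2*n))
z(O, h) = -h (z(O, h) = 0² - h = 0 - h = -h)
((I(-2, 2)*(z(-5, -2)*(0 - 5)))*1 - 1013)² = ((((½)*(6 - 2)/2)*((-1*(-2))*(0 - 5)))*1 - 1013)² = ((((½)*(½)*4)*(2*(-5)))*1 - 1013)² = ((1*(-10))*1 - 1013)² = (-10*1 - 1013)² = (-10 - 1013)² = (-1023)² = 1046529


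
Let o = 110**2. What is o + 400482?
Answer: 412582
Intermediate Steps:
o = 12100
o + 400482 = 12100 + 400482 = 412582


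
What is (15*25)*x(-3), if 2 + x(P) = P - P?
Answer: -750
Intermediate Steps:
x(P) = -2 (x(P) = -2 + (P - P) = -2 + 0 = -2)
(15*25)*x(-3) = (15*25)*(-2) = 375*(-2) = -750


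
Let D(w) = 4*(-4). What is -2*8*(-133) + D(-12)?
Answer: 2112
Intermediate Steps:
D(w) = -16
-2*8*(-133) + D(-12) = -2*8*(-133) - 16 = -1*16*(-133) - 16 = -16*(-133) - 16 = 2128 - 16 = 2112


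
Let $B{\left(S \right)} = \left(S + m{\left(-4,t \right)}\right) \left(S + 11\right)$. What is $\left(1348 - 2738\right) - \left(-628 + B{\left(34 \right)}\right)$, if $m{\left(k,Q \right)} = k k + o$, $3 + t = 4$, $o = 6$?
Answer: $-3282$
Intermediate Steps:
$t = 1$ ($t = -3 + 4 = 1$)
$m{\left(k,Q \right)} = 6 + k^{2}$ ($m{\left(k,Q \right)} = k k + 6 = k^{2} + 6 = 6 + k^{2}$)
$B{\left(S \right)} = \left(11 + S\right) \left(22 + S\right)$ ($B{\left(S \right)} = \left(S + \left(6 + \left(-4\right)^{2}\right)\right) \left(S + 11\right) = \left(S + \left(6 + 16\right)\right) \left(11 + S\right) = \left(S + 22\right) \left(11 + S\right) = \left(22 + S\right) \left(11 + S\right) = \left(11 + S\right) \left(22 + S\right)$)
$\left(1348 - 2738\right) - \left(-628 + B{\left(34 \right)}\right) = \left(1348 - 2738\right) - \left(770 + 1122\right) = -1390 + \left(628 - \left(242 + 1156 + 1122\right)\right) = -1390 + \left(628 - 2520\right) = -1390 - 1892 = -3282$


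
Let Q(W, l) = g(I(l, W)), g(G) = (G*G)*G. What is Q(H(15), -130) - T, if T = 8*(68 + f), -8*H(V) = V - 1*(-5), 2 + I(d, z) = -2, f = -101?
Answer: 200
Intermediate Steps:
I(d, z) = -4 (I(d, z) = -2 - 2 = -4)
g(G) = G**3 (g(G) = G**2*G = G**3)
H(V) = -5/8 - V/8 (H(V) = -(V - 1*(-5))/8 = -(V + 5)/8 = -(5 + V)/8 = -5/8 - V/8)
Q(W, l) = -64 (Q(W, l) = (-4)**3 = -64)
T = -264 (T = 8*(68 - 101) = 8*(-33) = -264)
Q(H(15), -130) - T = -64 - 1*(-264) = -64 + 264 = 200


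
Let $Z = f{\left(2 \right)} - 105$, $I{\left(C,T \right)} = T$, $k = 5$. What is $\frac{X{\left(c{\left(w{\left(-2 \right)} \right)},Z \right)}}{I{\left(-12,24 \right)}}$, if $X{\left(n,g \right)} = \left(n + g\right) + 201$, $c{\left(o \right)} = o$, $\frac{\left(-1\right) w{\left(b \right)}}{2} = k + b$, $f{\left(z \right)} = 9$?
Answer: $\frac{33}{8} \approx 4.125$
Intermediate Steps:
$w{\left(b \right)} = -10 - 2 b$ ($w{\left(b \right)} = - 2 \left(5 + b\right) = -10 - 2 b$)
$Z = -96$ ($Z = 9 - 105 = -96$)
$X{\left(n,g \right)} = 201 + g + n$ ($X{\left(n,g \right)} = \left(g + n\right) + 201 = 201 + g + n$)
$\frac{X{\left(c{\left(w{\left(-2 \right)} \right)},Z \right)}}{I{\left(-12,24 \right)}} = \frac{201 - 96 - 6}{24} = \left(201 - 96 + \left(-10 + 4\right)\right) \frac{1}{24} = \left(201 - 96 - 6\right) \frac{1}{24} = 99 \cdot \frac{1}{24} = \frac{33}{8}$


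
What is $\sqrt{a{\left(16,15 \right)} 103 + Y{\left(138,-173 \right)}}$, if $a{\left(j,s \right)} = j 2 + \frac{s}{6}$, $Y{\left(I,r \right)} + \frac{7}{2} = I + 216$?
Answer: $8 \sqrt{61} \approx 62.482$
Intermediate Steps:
$Y{\left(I,r \right)} = \frac{425}{2} + I$ ($Y{\left(I,r \right)} = - \frac{7}{2} + \left(I + 216\right) = - \frac{7}{2} + \left(216 + I\right) = \frac{425}{2} + I$)
$a{\left(j,s \right)} = 2 j + \frac{s}{6}$ ($a{\left(j,s \right)} = 2 j + s \frac{1}{6} = 2 j + \frac{s}{6}$)
$\sqrt{a{\left(16,15 \right)} 103 + Y{\left(138,-173 \right)}} = \sqrt{\left(2 \cdot 16 + \frac{1}{6} \cdot 15\right) 103 + \left(\frac{425}{2} + 138\right)} = \sqrt{\left(32 + \frac{5}{2}\right) 103 + \frac{701}{2}} = \sqrt{\frac{69}{2} \cdot 103 + \frac{701}{2}} = \sqrt{\frac{7107}{2} + \frac{701}{2}} = \sqrt{3904} = 8 \sqrt{61}$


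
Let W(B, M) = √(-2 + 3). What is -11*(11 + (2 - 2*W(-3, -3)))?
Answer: -121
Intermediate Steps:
W(B, M) = 1 (W(B, M) = √1 = 1)
-11*(11 + (2 - 2*W(-3, -3))) = -11*(11 + (2 - 2*1)) = -11*(11 + (2 - 2)) = -11*(11 + 0) = -11*11 = -121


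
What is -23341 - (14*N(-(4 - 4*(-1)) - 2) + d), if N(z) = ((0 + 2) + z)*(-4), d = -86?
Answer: -23703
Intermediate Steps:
N(z) = -8 - 4*z (N(z) = (2 + z)*(-4) = -8 - 4*z)
-23341 - (14*N(-(4 - 4*(-1)) - 2) + d) = -23341 - (14*(-8 - 4*(-(4 - 4*(-1)) - 2)) - 86) = -23341 - (14*(-8 - 4*(-(4 + 4) - 2)) - 86) = -23341 - (14*(-8 - 4*(-1*8 - 2)) - 86) = -23341 - (14*(-8 - 4*(-8 - 2)) - 86) = -23341 - (14*(-8 - 4*(-10)) - 86) = -23341 - (14*(-8 + 40) - 86) = -23341 - (14*32 - 86) = -23341 - (448 - 86) = -23341 - 1*362 = -23341 - 362 = -23703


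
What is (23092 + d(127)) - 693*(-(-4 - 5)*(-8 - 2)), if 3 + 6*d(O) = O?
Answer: 256448/3 ≈ 85483.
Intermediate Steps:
d(O) = -½ + O/6
(23092 + d(127)) - 693*(-(-4 - 5)*(-8 - 2)) = (23092 + (-½ + (⅙)*127)) - 693*(-(-4 - 5)*(-8 - 2)) = (23092 + (-½ + 127/6)) - 693*(-(-9)*(-10)) = (23092 + 62/3) - 693*(-1*90) = 69338/3 - 693*(-90) = 69338/3 - 1*(-62370) = 69338/3 + 62370 = 256448/3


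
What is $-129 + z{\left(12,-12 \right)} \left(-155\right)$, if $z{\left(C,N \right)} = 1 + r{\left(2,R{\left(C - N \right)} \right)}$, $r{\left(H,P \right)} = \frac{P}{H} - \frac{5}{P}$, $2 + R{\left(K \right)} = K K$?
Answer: $- \frac{25696631}{574} \approx -44768.0$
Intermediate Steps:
$R{\left(K \right)} = -2 + K^{2}$ ($R{\left(K \right)} = -2 + K K = -2 + K^{2}$)
$r{\left(H,P \right)} = - \frac{5}{P} + \frac{P}{H}$
$z{\left(C,N \right)} = \frac{\left(C - N\right)^{2}}{2} - \frac{5}{-2 + \left(C - N\right)^{2}}$ ($z{\left(C,N \right)} = 1 + \left(- \frac{5}{-2 + \left(C - N\right)^{2}} + \frac{-2 + \left(C - N\right)^{2}}{2}\right) = 1 + \left(- \frac{5}{-2 + \left(C - N\right)^{2}} + \left(-2 + \left(C - N\right)^{2}\right) \frac{1}{2}\right) = 1 - \left(1 + \frac{5}{-2 + \left(C - N\right)^{2}} - \frac{\left(C - N\right)^{2}}{2}\right) = \frac{\left(C - N\right)^{2}}{2} - \frac{5}{-2 + \left(C - N\right)^{2}}$)
$-129 + z{\left(12,-12 \right)} \left(-155\right) = -129 + \frac{-10 + \left(12 - -12\right)^{2} \left(-2 + \left(12 - -12\right)^{2}\right)}{2 \left(-2 + \left(12 - -12\right)^{2}\right)} \left(-155\right) = -129 + \frac{-10 + \left(12 + 12\right)^{2} \left(-2 + \left(12 + 12\right)^{2}\right)}{2 \left(-2 + \left(12 + 12\right)^{2}\right)} \left(-155\right) = -129 + \frac{-10 + 24^{2} \left(-2 + 24^{2}\right)}{2 \left(-2 + 24^{2}\right)} \left(-155\right) = -129 + \frac{-10 + 576 \left(-2 + 576\right)}{2 \left(-2 + 576\right)} \left(-155\right) = -129 + \frac{-10 + 576 \cdot 574}{2 \cdot 574} \left(-155\right) = -129 + \frac{1}{2} \cdot \frac{1}{574} \left(-10 + 330624\right) \left(-155\right) = -129 + \frac{1}{2} \cdot \frac{1}{574} \cdot 330614 \left(-155\right) = -129 + \frac{165307}{574} \left(-155\right) = -129 - \frac{25622585}{574} = - \frac{25696631}{574}$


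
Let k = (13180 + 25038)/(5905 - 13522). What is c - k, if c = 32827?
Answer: 250081477/7617 ≈ 32832.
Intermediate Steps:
k = -38218/7617 (k = 38218/(-7617) = 38218*(-1/7617) = -38218/7617 ≈ -5.0175)
c - k = 32827 - 1*(-38218/7617) = 32827 + 38218/7617 = 250081477/7617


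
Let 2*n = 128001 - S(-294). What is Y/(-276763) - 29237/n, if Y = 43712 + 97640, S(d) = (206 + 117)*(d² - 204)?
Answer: -3902791572458/7673236185405 ≈ -0.50862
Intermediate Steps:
S(d) = -65892 + 323*d² (S(d) = 323*(-204 + d²) = -65892 + 323*d²)
n = -27724935/2 (n = (128001 - (-65892 + 323*(-294)²))/2 = (128001 - (-65892 + 323*86436))/2 = (128001 - (-65892 + 27918828))/2 = (128001 - 1*27852936)/2 = (128001 - 27852936)/2 = (½)*(-27724935) = -27724935/2 ≈ -1.3862e+7)
Y = 141352
Y/(-276763) - 29237/n = 141352/(-276763) - 29237/(-27724935/2) = 141352*(-1/276763) - 29237*(-2/27724935) = -141352/276763 + 58474/27724935 = -3902791572458/7673236185405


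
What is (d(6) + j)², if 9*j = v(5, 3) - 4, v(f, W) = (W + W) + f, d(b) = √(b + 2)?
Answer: 697/81 + 28*√2/9 ≈ 13.005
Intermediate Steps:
d(b) = √(2 + b)
v(f, W) = f + 2*W (v(f, W) = 2*W + f = f + 2*W)
j = 7/9 (j = ((5 + 2*3) - 4)/9 = ((5 + 6) - 4)/9 = (11 - 4)/9 = (⅑)*7 = 7/9 ≈ 0.77778)
(d(6) + j)² = (√(2 + 6) + 7/9)² = (√8 + 7/9)² = (2*√2 + 7/9)² = (7/9 + 2*√2)²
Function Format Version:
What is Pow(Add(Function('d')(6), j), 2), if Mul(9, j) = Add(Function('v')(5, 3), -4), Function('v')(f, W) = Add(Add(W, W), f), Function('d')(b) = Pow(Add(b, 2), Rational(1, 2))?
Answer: Add(Rational(697, 81), Mul(Rational(28, 9), Pow(2, Rational(1, 2)))) ≈ 13.005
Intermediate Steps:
Function('d')(b) = Pow(Add(2, b), Rational(1, 2))
Function('v')(f, W) = Add(f, Mul(2, W)) (Function('v')(f, W) = Add(Mul(2, W), f) = Add(f, Mul(2, W)))
j = Rational(7, 9) (j = Mul(Rational(1, 9), Add(Add(5, Mul(2, 3)), -4)) = Mul(Rational(1, 9), Add(Add(5, 6), -4)) = Mul(Rational(1, 9), Add(11, -4)) = Mul(Rational(1, 9), 7) = Rational(7, 9) ≈ 0.77778)
Pow(Add(Function('d')(6), j), 2) = Pow(Add(Pow(Add(2, 6), Rational(1, 2)), Rational(7, 9)), 2) = Pow(Add(Pow(8, Rational(1, 2)), Rational(7, 9)), 2) = Pow(Add(Mul(2, Pow(2, Rational(1, 2))), Rational(7, 9)), 2) = Pow(Add(Rational(7, 9), Mul(2, Pow(2, Rational(1, 2)))), 2)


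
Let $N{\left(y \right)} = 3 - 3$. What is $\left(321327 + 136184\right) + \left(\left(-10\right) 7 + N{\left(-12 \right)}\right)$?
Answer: $457441$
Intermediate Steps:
$N{\left(y \right)} = 0$ ($N{\left(y \right)} = 3 - 3 = 0$)
$\left(321327 + 136184\right) + \left(\left(-10\right) 7 + N{\left(-12 \right)}\right) = \left(321327 + 136184\right) + \left(\left(-10\right) 7 + 0\right) = 457511 + \left(-70 + 0\right) = 457511 - 70 = 457441$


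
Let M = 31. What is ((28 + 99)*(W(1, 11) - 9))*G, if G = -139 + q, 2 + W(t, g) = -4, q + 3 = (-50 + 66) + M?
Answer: 180975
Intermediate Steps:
q = 44 (q = -3 + ((-50 + 66) + 31) = -3 + (16 + 31) = -3 + 47 = 44)
W(t, g) = -6 (W(t, g) = -2 - 4 = -6)
G = -95 (G = -139 + 44 = -95)
((28 + 99)*(W(1, 11) - 9))*G = ((28 + 99)*(-6 - 9))*(-95) = (127*(-15))*(-95) = -1905*(-95) = 180975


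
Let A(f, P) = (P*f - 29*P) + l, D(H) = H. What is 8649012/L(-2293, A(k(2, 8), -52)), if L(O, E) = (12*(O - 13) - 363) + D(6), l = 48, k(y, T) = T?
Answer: -2883004/9343 ≈ -308.57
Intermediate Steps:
A(f, P) = 48 - 29*P + P*f (A(f, P) = (P*f - 29*P) + 48 = (-29*P + P*f) + 48 = 48 - 29*P + P*f)
L(O, E) = -513 + 12*O (L(O, E) = (12*(O - 13) - 363) + 6 = (12*(-13 + O) - 363) + 6 = ((-156 + 12*O) - 363) + 6 = (-519 + 12*O) + 6 = -513 + 12*O)
8649012/L(-2293, A(k(2, 8), -52)) = 8649012/(-513 + 12*(-2293)) = 8649012/(-513 - 27516) = 8649012/(-28029) = 8649012*(-1/28029) = -2883004/9343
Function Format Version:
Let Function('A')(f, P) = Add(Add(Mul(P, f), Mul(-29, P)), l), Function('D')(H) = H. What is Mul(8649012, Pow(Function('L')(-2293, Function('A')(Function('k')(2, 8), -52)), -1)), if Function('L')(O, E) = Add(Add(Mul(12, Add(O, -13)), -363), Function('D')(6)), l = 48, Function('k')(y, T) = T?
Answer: Rational(-2883004, 9343) ≈ -308.57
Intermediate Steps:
Function('A')(f, P) = Add(48, Mul(-29, P), Mul(P, f)) (Function('A')(f, P) = Add(Add(Mul(P, f), Mul(-29, P)), 48) = Add(Add(Mul(-29, P), Mul(P, f)), 48) = Add(48, Mul(-29, P), Mul(P, f)))
Function('L')(O, E) = Add(-513, Mul(12, O)) (Function('L')(O, E) = Add(Add(Mul(12, Add(O, -13)), -363), 6) = Add(Add(Mul(12, Add(-13, O)), -363), 6) = Add(Add(Add(-156, Mul(12, O)), -363), 6) = Add(Add(-519, Mul(12, O)), 6) = Add(-513, Mul(12, O)))
Mul(8649012, Pow(Function('L')(-2293, Function('A')(Function('k')(2, 8), -52)), -1)) = Mul(8649012, Pow(Add(-513, Mul(12, -2293)), -1)) = Mul(8649012, Pow(Add(-513, -27516), -1)) = Mul(8649012, Pow(-28029, -1)) = Mul(8649012, Rational(-1, 28029)) = Rational(-2883004, 9343)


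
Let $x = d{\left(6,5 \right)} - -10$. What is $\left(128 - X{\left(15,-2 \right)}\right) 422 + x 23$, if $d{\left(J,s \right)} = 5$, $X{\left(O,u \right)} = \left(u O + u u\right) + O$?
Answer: $59003$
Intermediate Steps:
$X{\left(O,u \right)} = O + u^{2} + O u$ ($X{\left(O,u \right)} = \left(O u + u^{2}\right) + O = \left(u^{2} + O u\right) + O = O + u^{2} + O u$)
$x = 15$ ($x = 5 - -10 = 5 + 10 = 15$)
$\left(128 - X{\left(15,-2 \right)}\right) 422 + x 23 = \left(128 - \left(15 + \left(-2\right)^{2} + 15 \left(-2\right)\right)\right) 422 + 15 \cdot 23 = \left(128 - \left(15 + 4 - 30\right)\right) 422 + 345 = \left(128 - -11\right) 422 + 345 = \left(128 + 11\right) 422 + 345 = 139 \cdot 422 + 345 = 58658 + 345 = 59003$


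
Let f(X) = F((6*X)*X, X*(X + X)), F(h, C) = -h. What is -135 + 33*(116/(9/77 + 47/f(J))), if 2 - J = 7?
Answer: -44519715/2269 ≈ -19621.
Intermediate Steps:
J = -5 (J = 2 - 1*7 = 2 - 7 = -5)
f(X) = -6*X² (f(X) = -6*X*X = -6*X²)
-135 + 33*(116/(9/77 + 47/f(J))) = -135 + 33*(116/(9/77 + 47/((-6*(-5)²)))) = -135 + 33*(116/(9*(1/77) + 47/((-6*25)))) = -135 + 33*(116/(9/77 + 47/(-150))) = -135 + 33*(116/(9/77 + 47*(-1/150))) = -135 + 33*(116/(9/77 - 47/150)) = -135 + 33*(116/(-2269/11550)) = -135 + 33*(116*(-11550/2269)) = -135 + 33*(-1339800/2269) = -135 - 44213400/2269 = -44519715/2269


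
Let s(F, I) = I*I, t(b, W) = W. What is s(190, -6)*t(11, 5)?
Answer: 180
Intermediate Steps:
s(F, I) = I**2
s(190, -6)*t(11, 5) = (-6)**2*5 = 36*5 = 180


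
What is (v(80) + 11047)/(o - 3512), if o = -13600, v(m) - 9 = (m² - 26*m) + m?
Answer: -28/31 ≈ -0.90323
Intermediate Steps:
v(m) = 9 + m² - 25*m (v(m) = 9 + ((m² - 26*m) + m) = 9 + (m² - 25*m) = 9 + m² - 25*m)
(v(80) + 11047)/(o - 3512) = ((9 + 80² - 25*80) + 11047)/(-13600 - 3512) = ((9 + 6400 - 2000) + 11047)/(-17112) = (4409 + 11047)*(-1/17112) = 15456*(-1/17112) = -28/31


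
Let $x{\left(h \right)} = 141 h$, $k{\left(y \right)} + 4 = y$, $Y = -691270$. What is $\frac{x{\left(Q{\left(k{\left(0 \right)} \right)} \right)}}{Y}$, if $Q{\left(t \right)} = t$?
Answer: $\frac{282}{345635} \approx 0.00081589$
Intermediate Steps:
$k{\left(y \right)} = -4 + y$
$\frac{x{\left(Q{\left(k{\left(0 \right)} \right)} \right)}}{Y} = \frac{141 \left(-4 + 0\right)}{-691270} = 141 \left(-4\right) \left(- \frac{1}{691270}\right) = \left(-564\right) \left(- \frac{1}{691270}\right) = \frac{282}{345635}$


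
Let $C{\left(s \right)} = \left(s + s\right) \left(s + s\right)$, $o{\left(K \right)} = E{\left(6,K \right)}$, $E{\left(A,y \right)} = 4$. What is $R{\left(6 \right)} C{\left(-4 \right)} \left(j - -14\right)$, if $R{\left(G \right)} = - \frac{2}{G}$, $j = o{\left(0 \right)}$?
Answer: $-384$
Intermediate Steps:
$o{\left(K \right)} = 4$
$j = 4$
$C{\left(s \right)} = 4 s^{2}$ ($C{\left(s \right)} = 2 s 2 s = 4 s^{2}$)
$R{\left(6 \right)} C{\left(-4 \right)} \left(j - -14\right) = - \frac{2}{6} \cdot 4 \left(-4\right)^{2} \left(4 - -14\right) = \left(-2\right) \frac{1}{6} \cdot 4 \cdot 16 \left(4 + 14\right) = \left(- \frac{1}{3}\right) 64 \cdot 18 = \left(- \frac{64}{3}\right) 18 = -384$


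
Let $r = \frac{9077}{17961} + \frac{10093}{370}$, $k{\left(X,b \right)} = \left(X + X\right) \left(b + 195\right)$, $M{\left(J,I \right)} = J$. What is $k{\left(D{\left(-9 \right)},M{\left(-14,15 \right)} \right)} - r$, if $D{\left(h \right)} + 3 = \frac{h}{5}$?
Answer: $- \frac{2346396259}{1329114} \approx -1765.4$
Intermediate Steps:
$D{\left(h \right)} = -3 + \frac{h}{5}$
$k{\left(X,b \right)} = 2 X \left(195 + b\right)$
$r = \frac{184638863}{6645570}$ ($r = 9077 \cdot \frac{1}{17961} + 10093 \cdot \frac{1}{370} = \frac{9077}{17961} + \frac{10093}{370} = \frac{184638863}{6645570} \approx 27.784$)
$k{\left(D{\left(-9 \right)},M{\left(-14,15 \right)} \right)} - r = 2 \left(-3 + \frac{1}{5} \left(-9\right)\right) \left(195 - 14\right) - \frac{184638863}{6645570} = 2 \left(-3 - \frac{9}{5}\right) 181 - \frac{184638863}{6645570} = 2 \left(- \frac{24}{5}\right) 181 - \frac{184638863}{6645570} = - \frac{8688}{5} - \frac{184638863}{6645570} = - \frac{2346396259}{1329114}$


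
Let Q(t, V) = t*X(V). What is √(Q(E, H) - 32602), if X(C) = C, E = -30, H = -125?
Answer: 2*I*√7213 ≈ 169.86*I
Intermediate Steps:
Q(t, V) = V*t (Q(t, V) = t*V = V*t)
√(Q(E, H) - 32602) = √(-125*(-30) - 32602) = √(3750 - 32602) = √(-28852) = 2*I*√7213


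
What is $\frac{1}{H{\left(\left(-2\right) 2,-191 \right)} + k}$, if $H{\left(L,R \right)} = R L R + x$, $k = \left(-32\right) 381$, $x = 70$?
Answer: $- \frac{1}{158046} \approx -6.3273 \cdot 10^{-6}$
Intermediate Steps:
$k = -12192$
$H{\left(L,R \right)} = 70 + L R^{2}$ ($H{\left(L,R \right)} = R L R + 70 = L R R + 70 = L R^{2} + 70 = 70 + L R^{2}$)
$\frac{1}{H{\left(\left(-2\right) 2,-191 \right)} + k} = \frac{1}{\left(70 + \left(-2\right) 2 \left(-191\right)^{2}\right) - 12192} = \frac{1}{\left(70 - 145924\right) - 12192} = \frac{1}{-145854 - 12192} = \frac{1}{-158046} = - \frac{1}{158046}$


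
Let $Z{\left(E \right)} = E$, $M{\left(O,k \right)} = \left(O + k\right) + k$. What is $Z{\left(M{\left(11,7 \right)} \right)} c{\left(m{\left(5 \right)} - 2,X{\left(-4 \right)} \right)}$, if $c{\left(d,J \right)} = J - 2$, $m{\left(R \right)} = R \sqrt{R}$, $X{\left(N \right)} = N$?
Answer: $-150$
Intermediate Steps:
$M{\left(O,k \right)} = O + 2 k$
$m{\left(R \right)} = R^{\frac{3}{2}}$
$c{\left(d,J \right)} = -2 + J$ ($c{\left(d,J \right)} = J - 2 = -2 + J$)
$Z{\left(M{\left(11,7 \right)} \right)} c{\left(m{\left(5 \right)} - 2,X{\left(-4 \right)} \right)} = \left(11 + 2 \cdot 7\right) \left(-2 - 4\right) = \left(11 + 14\right) \left(-6\right) = 25 \left(-6\right) = -150$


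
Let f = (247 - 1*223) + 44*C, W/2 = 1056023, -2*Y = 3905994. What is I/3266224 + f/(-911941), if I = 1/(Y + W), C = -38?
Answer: 856118962200389/473743920920114416 ≈ 0.0018071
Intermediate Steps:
Y = -1952997 (Y = -1/2*3905994 = -1952997)
W = 2112046 (W = 2*1056023 = 2112046)
f = -1648 (f = (247 - 1*223) + 44*(-38) = (247 - 223) - 1672 = 24 - 1672 = -1648)
I = 1/159049 (I = 1/(-1952997 + 2112046) = 1/159049 ≈ 6.2874e-6)
I/3266224 + f/(-911941) = (1/159049)/3266224 - 1648/(-911941) = (1/159049)*(1/3266224) - 1648*(-1/911941) = 1/519489660976 + 1648/911941 = 856118962200389/473743920920114416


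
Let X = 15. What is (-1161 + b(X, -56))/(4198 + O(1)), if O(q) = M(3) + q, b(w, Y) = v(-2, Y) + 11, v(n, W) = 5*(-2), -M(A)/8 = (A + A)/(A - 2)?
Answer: -1160/4151 ≈ -0.27945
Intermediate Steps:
M(A) = -16*A/(-2 + A) (M(A) = -8*(A + A)/(A - 2) = -8*2*A/(-2 + A) = -16*A/(-2 + A))
v(n, W) = -10
b(w, Y) = 1 (b(w, Y) = -10 + 11 = 1)
O(q) = -48 + q (O(q) = -16*3/(-2 + 3) + q = -16*3/1 + q = -16*3*1 + q = -48 + q)
(-1161 + b(X, -56))/(4198 + O(1)) = (-1161 + 1)/(4198 + (-48 + 1)) = -1160/(4198 - 47) = -1160/4151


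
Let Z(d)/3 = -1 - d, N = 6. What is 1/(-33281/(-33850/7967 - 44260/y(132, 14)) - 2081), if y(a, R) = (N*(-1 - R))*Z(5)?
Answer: -20372821/20918712614 ≈ -0.00097390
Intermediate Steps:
Z(d) = -3 - 3*d (Z(d) = 3*(-1 - d) = -3 - 3*d)
y(a, R) = 108 + 108*R (y(a, R) = (6*(-1 - R))*(-3 - 3*5) = (-6 - 6*R)*(-3 - 15) = (-6 - 6*R)*(-18) = 108 + 108*R)
1/(-33281/(-33850/7967 - 44260/y(132, 14)) - 2081) = 1/(-33281/(-33850/7967 - 44260/(108 + 108*14)) - 2081) = 1/(-33281/(-33850*1/7967 - 44260/(108 + 1512)) - 2081) = 1/(-33281/(-33850/7967 - 44260/1620) - 2081) = 1/(-33281/(-33850/7967 - 44260*1/1620) - 2081) = 1/(-33281/(-33850/7967 - 2213/81) - 2081) = 1/(-33281/(-20372821/645327) - 2081) = 1/(-33281*(-645327/20372821) - 2081) = 1/(21477127887/20372821 - 2081) = 1/(-20918712614/20372821) = -20372821/20918712614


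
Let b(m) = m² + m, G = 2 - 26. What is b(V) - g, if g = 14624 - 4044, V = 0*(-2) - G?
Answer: -9980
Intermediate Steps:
G = -24
V = 24 (V = 0*(-2) - 1*(-24) = 0 + 24 = 24)
g = 10580
b(m) = m + m²
b(V) - g = 24*(1 + 24) - 1*10580 = 24*25 - 10580 = 600 - 10580 = -9980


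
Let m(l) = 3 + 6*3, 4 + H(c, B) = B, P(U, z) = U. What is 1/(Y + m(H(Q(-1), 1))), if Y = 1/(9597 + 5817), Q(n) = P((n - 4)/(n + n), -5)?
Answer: 15414/323695 ≈ 0.047619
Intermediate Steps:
Q(n) = (-4 + n)/(2*n) (Q(n) = (n - 4)/(n + n) = (-4 + n)/((2*n)) = (-4 + n)*(1/(2*n)) = (-4 + n)/(2*n))
H(c, B) = -4 + B
m(l) = 21 (m(l) = 3 + 18 = 21)
Y = 1/15414 ≈ 6.4876e-5
1/(Y + m(H(Q(-1), 1))) = 1/(1/15414 + 21) = 1/(323695/15414) = 15414/323695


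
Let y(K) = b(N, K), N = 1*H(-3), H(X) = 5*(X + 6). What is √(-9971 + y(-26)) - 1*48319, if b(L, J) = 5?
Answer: -48319 + I*√9966 ≈ -48319.0 + 99.83*I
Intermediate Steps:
H(X) = 30 + 5*X (H(X) = 5*(6 + X) = 30 + 5*X)
N = 15 (N = 1*(30 + 5*(-3)) = 1*(30 - 15) = 1*15 = 15)
y(K) = 5
√(-9971 + y(-26)) - 1*48319 = √(-9971 + 5) - 1*48319 = √(-9966) - 48319 = I*√9966 - 48319 = -48319 + I*√9966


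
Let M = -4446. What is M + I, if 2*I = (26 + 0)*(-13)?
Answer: -4615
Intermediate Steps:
I = -169 (I = ((26 + 0)*(-13))/2 = (26*(-13))/2 = (1/2)*(-338) = -169)
M + I = -4446 - 169 = -4615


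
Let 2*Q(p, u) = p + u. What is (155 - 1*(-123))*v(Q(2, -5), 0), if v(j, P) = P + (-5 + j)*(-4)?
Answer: 7228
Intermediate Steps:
Q(p, u) = p/2 + u/2 (Q(p, u) = (p + u)/2 = p/2 + u/2)
v(j, P) = 20 + P - 4*j (v(j, P) = P + (20 - 4*j) = 20 + P - 4*j)
(155 - 1*(-123))*v(Q(2, -5), 0) = (155 - 1*(-123))*(20 + 0 - 4*((½)*2 + (½)*(-5))) = (155 + 123)*(20 + 0 - 4*(1 - 5/2)) = 278*(20 + 0 - 4*(-3/2)) = 278*(20 + 0 + 6) = 278*26 = 7228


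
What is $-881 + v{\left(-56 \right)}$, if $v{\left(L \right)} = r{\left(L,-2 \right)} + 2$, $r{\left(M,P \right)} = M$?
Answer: $-935$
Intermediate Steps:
$v{\left(L \right)} = 2 + L$ ($v{\left(L \right)} = L + 2 = 2 + L$)
$-881 + v{\left(-56 \right)} = -881 + \left(2 - 56\right) = -881 - 54 = -935$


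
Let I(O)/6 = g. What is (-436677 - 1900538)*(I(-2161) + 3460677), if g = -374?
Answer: -8083101484095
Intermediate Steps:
I(O) = -2244 (I(O) = 6*(-374) = -2244)
(-436677 - 1900538)*(I(-2161) + 3460677) = (-436677 - 1900538)*(-2244 + 3460677) = -2337215*3458433 = -8083101484095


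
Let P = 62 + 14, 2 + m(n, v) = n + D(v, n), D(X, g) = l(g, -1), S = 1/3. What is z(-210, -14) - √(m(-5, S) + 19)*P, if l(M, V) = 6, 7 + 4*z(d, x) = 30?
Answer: 23/4 - 228*√2 ≈ -316.69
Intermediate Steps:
S = ⅓ ≈ 0.33333
z(d, x) = 23/4 (z(d, x) = -7/4 + (¼)*30 = -7/4 + 15/2 = 23/4)
D(X, g) = 6
m(n, v) = 4 + n (m(n, v) = -2 + (n + 6) = -2 + (6 + n) = 4 + n)
P = 76
z(-210, -14) - √(m(-5, S) + 19)*P = 23/4 - √((4 - 5) + 19)*76 = 23/4 - √(-1 + 19)*76 = 23/4 - √18*76 = 23/4 - 3*√2*76 = 23/4 - 228*√2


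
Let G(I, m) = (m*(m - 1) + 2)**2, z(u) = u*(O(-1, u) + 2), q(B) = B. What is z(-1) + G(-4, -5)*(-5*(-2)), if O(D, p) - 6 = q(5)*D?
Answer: 10237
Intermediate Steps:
O(D, p) = 6 + 5*D
z(u) = 3*u (z(u) = u*((6 + 5*(-1)) + 2) = u*((6 - 5) + 2) = u*(1 + 2) = u*3 = 3*u)
G(I, m) = (2 + m*(-1 + m))**2 (G(I, m) = (m*(-1 + m) + 2)**2 = (2 + m*(-1 + m))**2)
z(-1) + G(-4, -5)*(-5*(-2)) = 3*(-1) + (2 + (-5)**2 - 1*(-5))**2*(-5*(-2)) = -3 + (2 + 25 + 5)**2*10 = -3 + 32**2*10 = -3 + 1024*10 = -3 + 10240 = 10237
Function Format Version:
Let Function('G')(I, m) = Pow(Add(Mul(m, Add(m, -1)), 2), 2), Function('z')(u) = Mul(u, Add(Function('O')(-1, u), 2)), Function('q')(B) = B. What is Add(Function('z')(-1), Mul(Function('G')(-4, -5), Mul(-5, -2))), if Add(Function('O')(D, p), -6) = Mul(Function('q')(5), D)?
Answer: 10237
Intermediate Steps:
Function('O')(D, p) = Add(6, Mul(5, D))
Function('z')(u) = Mul(3, u) (Function('z')(u) = Mul(u, Add(Add(6, Mul(5, -1)), 2)) = Mul(u, Add(Add(6, -5), 2)) = Mul(u, Add(1, 2)) = Mul(u, 3) = Mul(3, u))
Function('G')(I, m) = Pow(Add(2, Mul(m, Add(-1, m))), 2) (Function('G')(I, m) = Pow(Add(Mul(m, Add(-1, m)), 2), 2) = Pow(Add(2, Mul(m, Add(-1, m))), 2))
Add(Function('z')(-1), Mul(Function('G')(-4, -5), Mul(-5, -2))) = Add(Mul(3, -1), Mul(Pow(Add(2, Pow(-5, 2), Mul(-1, -5)), 2), Mul(-5, -2))) = Add(-3, Mul(Pow(Add(2, 25, 5), 2), 10)) = Add(-3, Mul(Pow(32, 2), 10)) = Add(-3, Mul(1024, 10)) = Add(-3, 10240) = 10237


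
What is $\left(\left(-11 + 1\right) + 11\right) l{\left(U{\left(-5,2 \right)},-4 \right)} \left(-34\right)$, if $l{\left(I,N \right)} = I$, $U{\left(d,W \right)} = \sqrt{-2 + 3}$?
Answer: $-34$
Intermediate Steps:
$U{\left(d,W \right)} = 1$ ($U{\left(d,W \right)} = \sqrt{1} = 1$)
$\left(\left(-11 + 1\right) + 11\right) l{\left(U{\left(-5,2 \right)},-4 \right)} \left(-34\right) = \left(\left(-11 + 1\right) + 11\right) 1 \left(-34\right) = \left(-10 + 11\right) 1 \left(-34\right) = 1 \cdot 1 \left(-34\right) = 1 \left(-34\right) = -34$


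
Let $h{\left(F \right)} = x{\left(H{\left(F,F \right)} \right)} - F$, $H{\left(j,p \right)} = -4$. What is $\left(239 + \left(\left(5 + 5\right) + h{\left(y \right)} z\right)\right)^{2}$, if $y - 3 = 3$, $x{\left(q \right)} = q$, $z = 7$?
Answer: $32041$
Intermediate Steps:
$y = 6$ ($y = 3 + 3 = 6$)
$h{\left(F \right)} = -4 - F$
$\left(239 + \left(\left(5 + 5\right) + h{\left(y \right)} z\right)\right)^{2} = \left(239 + \left(\left(5 + 5\right) + \left(-4 - 6\right) 7\right)\right)^{2} = \left(239 + \left(10 + \left(-4 - 6\right) 7\right)\right)^{2} = \left(239 + \left(10 - 70\right)\right)^{2} = \left(239 - 60\right)^{2} = 179^{2} = 32041$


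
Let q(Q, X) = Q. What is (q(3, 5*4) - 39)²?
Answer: 1296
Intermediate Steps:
(q(3, 5*4) - 39)² = (3 - 39)² = (-36)² = 1296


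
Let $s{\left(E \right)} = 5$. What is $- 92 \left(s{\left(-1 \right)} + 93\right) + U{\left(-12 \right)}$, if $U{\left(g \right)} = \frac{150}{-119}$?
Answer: $- \frac{1073054}{119} \approx -9017.3$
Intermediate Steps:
$U{\left(g \right)} = - \frac{150}{119}$ ($U{\left(g \right)} = 150 \left(- \frac{1}{119}\right) = - \frac{150}{119}$)
$- 92 \left(s{\left(-1 \right)} + 93\right) + U{\left(-12 \right)} = - 92 \left(5 + 93\right) - \frac{150}{119} = \left(-92\right) 98 - \frac{150}{119} = -9016 - \frac{150}{119} = - \frac{1073054}{119}$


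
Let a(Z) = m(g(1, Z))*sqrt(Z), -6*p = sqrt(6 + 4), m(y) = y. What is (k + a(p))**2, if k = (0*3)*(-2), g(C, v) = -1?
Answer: -sqrt(10)/6 ≈ -0.52705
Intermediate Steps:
p = -sqrt(10)/6 (p = -sqrt(6 + 4)/6 = -sqrt(10)/6 ≈ -0.52705)
a(Z) = -sqrt(Z)
k = 0 (k = 0*(-2) = 0)
(k + a(p))**2 = (0 - sqrt(-sqrt(10)/6))**2 = (0 - I*sqrt(2)*sqrt(3)*10**(1/4)/6)**2 = (0 - I*2**(3/4)*sqrt(3)*5**(1/4)/6)**2 = (-I*2**(3/4)*sqrt(3)*5**(1/4)/6)**2 = -sqrt(10)/6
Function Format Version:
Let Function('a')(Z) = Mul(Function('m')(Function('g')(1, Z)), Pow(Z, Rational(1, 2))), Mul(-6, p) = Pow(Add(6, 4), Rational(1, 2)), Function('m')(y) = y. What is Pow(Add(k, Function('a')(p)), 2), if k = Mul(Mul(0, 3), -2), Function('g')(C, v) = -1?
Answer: Mul(Rational(-1, 6), Pow(10, Rational(1, 2))) ≈ -0.52705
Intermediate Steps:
p = Mul(Rational(-1, 6), Pow(10, Rational(1, 2))) (p = Mul(Rational(-1, 6), Pow(Add(6, 4), Rational(1, 2))) = Mul(Rational(-1, 6), Pow(10, Rational(1, 2))) ≈ -0.52705)
Function('a')(Z) = Mul(-1, Pow(Z, Rational(1, 2)))
k = 0 (k = Mul(0, -2) = 0)
Pow(Add(k, Function('a')(p)), 2) = Pow(Add(0, Mul(-1, Pow(Mul(Rational(-1, 6), Pow(10, Rational(1, 2))), Rational(1, 2)))), 2) = Pow(Add(0, Mul(-1, Mul(Rational(1, 6), I, Pow(2, Rational(1, 2)), Mul(Pow(3, Rational(1, 2)), Pow(10, Rational(1, 4)))))), 2) = Pow(Add(0, Mul(Rational(-1, 6), I, Pow(2, Rational(3, 4)), Pow(3, Rational(1, 2)), Pow(5, Rational(1, 4)))), 2) = Pow(Mul(Rational(-1, 6), I, Pow(2, Rational(3, 4)), Pow(3, Rational(1, 2)), Pow(5, Rational(1, 4))), 2) = Mul(Rational(-1, 6), Pow(10, Rational(1, 2)))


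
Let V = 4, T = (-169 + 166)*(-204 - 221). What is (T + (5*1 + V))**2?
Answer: 1648656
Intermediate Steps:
T = 1275 (T = -3*(-425) = 1275)
(T + (5*1 + V))**2 = (1275 + (5*1 + 4))**2 = (1275 + (5 + 4))**2 = (1275 + 9)**2 = 1284**2 = 1648656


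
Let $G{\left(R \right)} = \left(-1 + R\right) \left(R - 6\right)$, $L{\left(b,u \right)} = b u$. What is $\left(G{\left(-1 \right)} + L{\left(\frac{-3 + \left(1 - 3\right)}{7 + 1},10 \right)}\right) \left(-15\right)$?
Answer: $- \frac{465}{4} \approx -116.25$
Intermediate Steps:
$G{\left(R \right)} = \left(-1 + R\right) \left(-6 + R\right)$
$\left(G{\left(-1 \right)} + L{\left(\frac{-3 + \left(1 - 3\right)}{7 + 1},10 \right)}\right) \left(-15\right) = \left(\left(6 + \left(-1\right)^{2} - -7\right) + \frac{-3 + \left(1 - 3\right)}{7 + 1} \cdot 10\right) \left(-15\right) = \left(\left(6 + 1 + 7\right) + \frac{-3 + \left(1 - 3\right)}{8} \cdot 10\right) \left(-15\right) = \left(14 + \left(-3 - 2\right) \frac{1}{8} \cdot 10\right) \left(-15\right) = \left(14 + \left(-5\right) \frac{1}{8} \cdot 10\right) \left(-15\right) = \left(14 - \frac{25}{4}\right) \left(-15\right) = \frac{31}{4} \left(-15\right) = - \frac{465}{4}$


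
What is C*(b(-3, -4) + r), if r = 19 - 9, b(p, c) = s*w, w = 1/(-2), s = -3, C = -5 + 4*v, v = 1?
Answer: -23/2 ≈ -11.500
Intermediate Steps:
C = -1 (C = -5 + 4*1 = -5 + 4 = -1)
w = -1/2 ≈ -0.50000
b(p, c) = 3/2 (b(p, c) = -3*(-1/2) = 3/2)
r = 10
C*(b(-3, -4) + r) = -(3/2 + 10) = -1*23/2 = -23/2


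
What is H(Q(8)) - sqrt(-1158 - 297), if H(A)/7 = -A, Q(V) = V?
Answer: -56 - I*sqrt(1455) ≈ -56.0 - 38.144*I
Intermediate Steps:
H(A) = -7*A (H(A) = 7*(-A) = -7*A)
H(Q(8)) - sqrt(-1158 - 297) = -7*8 - sqrt(-1158 - 297) = -56 - sqrt(-1455) = -56 - I*sqrt(1455)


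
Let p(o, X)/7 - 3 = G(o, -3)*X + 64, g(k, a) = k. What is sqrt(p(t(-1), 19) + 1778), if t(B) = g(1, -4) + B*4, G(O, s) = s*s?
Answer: 2*sqrt(861) ≈ 58.686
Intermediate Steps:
G(O, s) = s**2
t(B) = 1 + 4*B (t(B) = 1 + B*4 = 1 + 4*B)
p(o, X) = 469 + 63*X (p(o, X) = 21 + 7*((-3)**2*X + 64) = 21 + 7*(9*X + 64) = 21 + 7*(64 + 9*X) = 21 + (448 + 63*X) = 469 + 63*X)
sqrt(p(t(-1), 19) + 1778) = sqrt((469 + 63*19) + 1778) = sqrt((469 + 1197) + 1778) = sqrt(1666 + 1778) = sqrt(3444) = 2*sqrt(861)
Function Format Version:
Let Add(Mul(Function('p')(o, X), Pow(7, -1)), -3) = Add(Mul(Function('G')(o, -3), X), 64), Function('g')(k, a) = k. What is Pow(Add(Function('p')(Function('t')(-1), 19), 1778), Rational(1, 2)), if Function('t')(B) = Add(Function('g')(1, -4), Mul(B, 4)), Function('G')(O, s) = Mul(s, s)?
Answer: Mul(2, Pow(861, Rational(1, 2))) ≈ 58.686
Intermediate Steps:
Function('G')(O, s) = Pow(s, 2)
Function('t')(B) = Add(1, Mul(4, B)) (Function('t')(B) = Add(1, Mul(B, 4)) = Add(1, Mul(4, B)))
Function('p')(o, X) = Add(469, Mul(63, X)) (Function('p')(o, X) = Add(21, Mul(7, Add(Mul(Pow(-3, 2), X), 64))) = Add(21, Mul(7, Add(Mul(9, X), 64))) = Add(21, Mul(7, Add(64, Mul(9, X)))) = Add(21, Add(448, Mul(63, X))) = Add(469, Mul(63, X)))
Pow(Add(Function('p')(Function('t')(-1), 19), 1778), Rational(1, 2)) = Pow(Add(Add(469, Mul(63, 19)), 1778), Rational(1, 2)) = Pow(Add(Add(469, 1197), 1778), Rational(1, 2)) = Pow(Add(1666, 1778), Rational(1, 2)) = Pow(3444, Rational(1, 2)) = Mul(2, Pow(861, Rational(1, 2)))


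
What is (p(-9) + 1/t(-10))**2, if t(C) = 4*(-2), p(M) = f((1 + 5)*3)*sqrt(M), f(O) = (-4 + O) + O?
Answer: (1 - 768*I)**2/64 ≈ -9216.0 - 24.0*I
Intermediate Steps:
f(O) = -4 + 2*O
p(M) = 32*sqrt(M) (p(M) = (-4 + 2*((1 + 5)*3))*sqrt(M) = (-4 + 2*(6*3))*sqrt(M) = (-4 + 2*18)*sqrt(M) = (-4 + 36)*sqrt(M) = 32*sqrt(M))
t(C) = -8
(p(-9) + 1/t(-10))**2 = (32*sqrt(-9) + 1/(-8))**2 = (32*(3*I) - 1/8)**2 = (96*I - 1/8)**2 = (-1/8 + 96*I)**2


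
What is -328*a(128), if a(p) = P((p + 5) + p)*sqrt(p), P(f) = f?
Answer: -684864*sqrt(2) ≈ -9.6854e+5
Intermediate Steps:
a(p) = sqrt(p)*(5 + 2*p) (a(p) = ((p + 5) + p)*sqrt(p) = ((5 + p) + p)*sqrt(p) = (5 + 2*p)*sqrt(p) = sqrt(p)*(5 + 2*p))
-328*a(128) = -328*sqrt(128)*(5 + 2*128) = -328*8*sqrt(2)*(5 + 256) = -328*8*sqrt(2)*261 = -684864*sqrt(2)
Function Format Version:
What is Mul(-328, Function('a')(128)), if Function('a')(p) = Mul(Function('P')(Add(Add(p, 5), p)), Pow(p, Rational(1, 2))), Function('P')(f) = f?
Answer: Mul(-684864, Pow(2, Rational(1, 2))) ≈ -9.6854e+5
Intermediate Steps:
Function('a')(p) = Mul(Pow(p, Rational(1, 2)), Add(5, Mul(2, p))) (Function('a')(p) = Mul(Add(Add(p, 5), p), Pow(p, Rational(1, 2))) = Mul(Add(Add(5, p), p), Pow(p, Rational(1, 2))) = Mul(Add(5, Mul(2, p)), Pow(p, Rational(1, 2))) = Mul(Pow(p, Rational(1, 2)), Add(5, Mul(2, p))))
Mul(-328, Function('a')(128)) = Mul(-328, Mul(Pow(128, Rational(1, 2)), Add(5, Mul(2, 128)))) = Mul(-328, Mul(Mul(8, Pow(2, Rational(1, 2))), Add(5, 256))) = Mul(-328, Mul(Mul(8, Pow(2, Rational(1, 2))), 261)) = Mul(-328, Mul(2088, Pow(2, Rational(1, 2)))) = Mul(-684864, Pow(2, Rational(1, 2)))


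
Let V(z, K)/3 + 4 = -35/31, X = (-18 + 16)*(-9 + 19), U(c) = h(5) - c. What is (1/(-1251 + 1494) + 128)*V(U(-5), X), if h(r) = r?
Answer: -1648565/837 ≈ -1969.6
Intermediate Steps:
U(c) = 5 - c
X = -20 (X = -2*10 = -20)
V(z, K) = -477/31 (V(z, K) = -12 + 3*(-35/31) = -12 - 105/31 = -477/31)
(1/(-1251 + 1494) + 128)*V(U(-5), X) = (1/(-1251 + 1494) + 128)*(-477/31) = (1/243 + 128)*(-477/31) = (31105/243)*(-477/31) = -1648565/837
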